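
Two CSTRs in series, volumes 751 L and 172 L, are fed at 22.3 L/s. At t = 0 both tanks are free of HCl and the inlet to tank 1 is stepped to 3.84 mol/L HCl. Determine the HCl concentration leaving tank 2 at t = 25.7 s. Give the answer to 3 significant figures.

Each tank obeys Vᵢ dCᵢ/dt = Q(Cᵢ₋₁ − Cᵢ), so τᵢ = Vᵢ/Q.
τ₁ = 751/22.3 = 33.677 s; τ₂ = 172/22.3 = 7.7130 s.
Tank 1: C₁ = C_in(1 − e^(−t/τ₁)). Tank 2 (τ₁ ≠ τ₂): C₂ = C_in[1 − (τ₁ e^(−t/τ₁) − τ₂ e^(−t/τ₂))/(τ₁ − τ₂)].
At t = 25.7: e^(−t/τ₁) = 0.46621, e^(−t/τ₂) = 0.035720.
C₂ = 3.84·[1 − (33.677·0.46621 − 7.7130·0.035720)/(25.964)] = 3.84·0.40591 = 1.5587 mol/L.

1.56 mol/L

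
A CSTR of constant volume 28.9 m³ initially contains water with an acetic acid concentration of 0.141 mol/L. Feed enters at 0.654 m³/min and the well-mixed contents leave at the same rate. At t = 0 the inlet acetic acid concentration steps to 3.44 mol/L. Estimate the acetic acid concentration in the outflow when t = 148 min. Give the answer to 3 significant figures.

3.32 mol/L

Transient balance on the dissolved component: V dC/dt = Q(C_in − C).
So dC/dt = (C_in − C)/τ with τ = V/Q = 28.9/0.654 = 44.190 min.
Solution: C(t) = C_in + (C₀ − C_in) e^(−t/τ).
C(148) = 3.44 + (0.141 − 3.44)·e^(−148/44.190) = 3.44 + (-3.2990)·0.035112 = 3.3242 mol/L.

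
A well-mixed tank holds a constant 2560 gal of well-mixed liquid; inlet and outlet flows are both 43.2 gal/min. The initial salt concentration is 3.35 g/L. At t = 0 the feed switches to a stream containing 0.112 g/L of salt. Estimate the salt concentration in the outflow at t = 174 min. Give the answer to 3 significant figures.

0.284 g/L

Accumulation = in − out for the solute gives V dC/dt = Q(C_in − C).
So dC/dt = (C_in − C)/τ with τ = V/Q = 2560/43.2 = 59.259 min.
Integrating: C(t) = C_in + (C₀ − C_in) e^(−t/τ).
C(174) = 0.112 + (3.35 − 0.112)·e^(−174/59.259) = 0.112 + (3.2380)·0.053064 = 0.28382 g/L.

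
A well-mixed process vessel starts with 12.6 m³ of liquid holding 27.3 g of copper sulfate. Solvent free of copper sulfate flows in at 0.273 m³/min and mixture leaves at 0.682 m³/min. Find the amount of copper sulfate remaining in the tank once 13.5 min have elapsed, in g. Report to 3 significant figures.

10.4 g

Let m(t) be the amount of copper sulfate. Volume: V(t) = V₀ + (Q_in − Q_out) t = 12.6 − 0.40900 t; V(13.5) = 7.0785 m³.
No copper sulfate enters, so dm/dt = −Q_out · (m/V).
dm/m = −Q_out dt/(V₀ − 0.40900 t); integrating gives ln(m/m₀) = −(Q_out/(Q_in−Q_out)) ln(V/V₀).
m = m₀ (V₀/V)^(Q_out/(Q_in−Q_out)) = 27.3 × (12.6/7.0785)^(-1.6675) = 10.437 g.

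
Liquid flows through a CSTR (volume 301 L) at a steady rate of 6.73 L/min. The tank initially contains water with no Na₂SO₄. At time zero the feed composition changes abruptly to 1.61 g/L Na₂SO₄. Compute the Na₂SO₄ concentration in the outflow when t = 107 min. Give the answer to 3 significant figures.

1.46 g/L

Species balance on the tank: V dC/dt = Q(C_in − C).
So dC/dt = (C_in − C)/τ with τ = V/Q = 301/6.73 = 44.725 min.
Solution: C(t) = C_in + (C₀ − C_in) e^(−t/τ).
C(107) = 1.61 + (0 − 1.61)·e^(−107/44.725) = 1.61 + (-1.6100)·0.091411 = 1.4628 g/L.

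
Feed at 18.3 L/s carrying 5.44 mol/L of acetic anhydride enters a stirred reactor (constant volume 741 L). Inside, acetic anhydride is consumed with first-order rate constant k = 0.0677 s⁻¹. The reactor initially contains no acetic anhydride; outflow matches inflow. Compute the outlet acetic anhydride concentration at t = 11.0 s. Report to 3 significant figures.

V dC/dt = Q(C_in − C) − k V C.
dC/dt = (Q/V) C_in − (Q/V + k) C; effective rate a = Q/V + k = 0.024696 + 0.0677 = 0.092396 s⁻¹.
C_ss = Q C_in/(Q + kV) = 1.4540 mol/L; C(t) = C_ss + (C₀ − C_ss) e^(−a t).
C(11.0) = 1.4540 + (-1.4540)·e^(−0.092396·11.0) = 1.4540 + (-1.4540)·0.36191 = 0.92781 mol/L.

0.928 mol/L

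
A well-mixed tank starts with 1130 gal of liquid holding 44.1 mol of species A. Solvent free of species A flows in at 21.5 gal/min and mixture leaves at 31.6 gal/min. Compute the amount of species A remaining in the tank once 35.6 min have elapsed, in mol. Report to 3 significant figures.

Let m(t) be the amount of species A. Volume: V(t) = V₀ + (Q_in − Q_out) t = 1130 − 10.100 t; V(35.6) = 770.44 gal.
Species balance (pure solvent in): dm/dt = −Q_out · m/V(t).
Separate: dm/m = −Q_out dt/V(t) ⇒ ln(m/m₀) = −(Q_out/(Q_in−Q_out)) ln(V/V₀).
m = m₀ (V₀/V)^(Q_out/(Q_in−Q_out)) = 44.1 × (1130/770.44)^(-3.1287) = 13.305 mol.

13.3 mol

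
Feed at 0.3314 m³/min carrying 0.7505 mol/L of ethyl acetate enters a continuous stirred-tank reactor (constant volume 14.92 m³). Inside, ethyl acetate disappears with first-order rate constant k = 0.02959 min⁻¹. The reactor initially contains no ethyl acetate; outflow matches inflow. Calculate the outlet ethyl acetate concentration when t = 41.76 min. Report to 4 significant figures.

0.2848 mol/L

Species balance: V dC/dt = Q C_in − Q C − k V C.
This is linear with rate a = Q/V + k = 0.0518018 min⁻¹.
C_ss = Q C_in/(Q + kV) = 0.321803 mol/L; C(t) = C_ss + (C₀ − C_ss) e^(−a t).
C(41.76) = 0.321803 + (-0.321803)·e^(−0.0518018·41.76) = 0.321803 + (-0.321803)·0.114952 = 0.284811 mol/L.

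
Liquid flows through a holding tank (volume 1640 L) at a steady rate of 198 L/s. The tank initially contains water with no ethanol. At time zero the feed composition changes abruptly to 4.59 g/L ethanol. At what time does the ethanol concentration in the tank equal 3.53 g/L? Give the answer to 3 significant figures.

12.1 s

Species balance: V dC/dt = Q(C_in − C) ⇒ τ = V/Q = 8.2828 s.
C(t) = C_in + (C₀ − C_in) e^(−t/τ). Set C = 3.53 and solve for t:
e^(−t/τ) = (C − C_in)/(C₀ − C_in) = (3.53 − 4.59)/(0 − 4.59) = 0.23094
t = −τ ln(…) = 8.2828 × 1.4656 = 12.139 s.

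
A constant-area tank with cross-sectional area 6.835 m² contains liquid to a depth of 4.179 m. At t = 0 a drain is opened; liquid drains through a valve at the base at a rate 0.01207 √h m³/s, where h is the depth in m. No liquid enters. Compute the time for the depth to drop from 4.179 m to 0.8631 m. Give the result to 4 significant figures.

A dh/dt = −Q_out = −0.01207 √h.
This is separable: 2 d(√h)/dt = −0.01207/A, so √h = √h₀ − (0.01207/(2A)) t.
t = 2A(√h₀ − √h)/0.01207 = 2·6.835·(√4.179 − √0.8631)/0.01207
  = 13.6700 × (2.04426 − 0.929032) / 0.01207 = 1263.06 s.

1263 s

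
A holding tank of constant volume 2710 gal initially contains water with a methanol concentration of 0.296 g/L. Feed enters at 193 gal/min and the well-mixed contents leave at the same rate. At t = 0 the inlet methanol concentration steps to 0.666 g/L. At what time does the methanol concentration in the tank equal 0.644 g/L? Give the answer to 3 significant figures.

39.6 min

Unsteady species balance (constant V, well mixed): V dC/dt = Q(C_in − C), so τ = V/Q = 14.041 min.
C(t) = C_in + (C₀ − C_in) e^(−t/τ). Set C = 0.644 and solve for t:
e^(−t/τ) = (C − C_in)/(C₀ − C_in) = (0.644 − 0.666)/(0.296 − 0.666) = 0.059459
t = −τ ln(…) = 14.041 × 2.8225 = 39.631 min.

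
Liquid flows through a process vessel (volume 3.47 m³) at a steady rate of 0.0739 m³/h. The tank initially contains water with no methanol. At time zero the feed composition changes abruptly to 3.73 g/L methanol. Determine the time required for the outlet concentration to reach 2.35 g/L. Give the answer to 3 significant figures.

Species balance: V dC/dt = Q(C_in − C) ⇒ τ = V/Q = 46.955 h.
C(t) = C_in + (C₀ − C_in) e^(−t/τ). Set C = 2.35 and solve for t:
e^(−t/τ) = (C − C_in)/(C₀ − C_in) = (2.35 − 3.73)/(0 − 3.73) = 0.36997
t = −τ ln(…) = 46.955 × 0.99432 = 46.689 h.

46.7 h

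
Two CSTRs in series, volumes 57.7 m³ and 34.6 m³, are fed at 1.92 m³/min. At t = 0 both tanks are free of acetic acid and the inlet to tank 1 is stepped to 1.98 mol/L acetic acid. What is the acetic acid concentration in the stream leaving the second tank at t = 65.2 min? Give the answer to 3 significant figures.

1.49 mol/L

Species balance on tank i: dCᵢ/dt = (Cᵢ₋₁ − Cᵢ)/τᵢ with τᵢ = Vᵢ/Q.
τ₁ = 57.7/1.92 = 30.052 min; τ₂ = 34.6/1.92 = 18.021 min.
Tank 1: C₁ = C_in(1 − e^(−t/τ₁)). Tank 2 (τ₁ ≠ τ₂): C₂ = C_in[1 − (τ₁ e^(−t/τ₁) − τ₂ e^(−t/τ₂))/(τ₁ − τ₂)].
At t = 65.2: e^(−t/τ₁) = 0.11423, e^(−t/τ₂) = 0.026835.
C₂ = 1.98·[1 − (30.052·0.11423 − 18.021·0.026835)/(12.031)] = 1.98·0.75487 = 1.4947 mol/L.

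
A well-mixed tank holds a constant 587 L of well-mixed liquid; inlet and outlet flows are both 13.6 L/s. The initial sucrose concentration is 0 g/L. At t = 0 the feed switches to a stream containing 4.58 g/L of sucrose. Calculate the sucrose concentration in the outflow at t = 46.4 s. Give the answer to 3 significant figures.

3.02 g/L

Mass balance on the solute (V constant): V dC/dt = Q(C_in − C).
Rewrite as dC/dt + C/τ = C_in/τ, τ = V/Q = 43.162 s.
Integrating: C(t) = C_in + (C₀ − C_in) e^(−t/τ).
C(46.4) = 4.58 + (0 − 4.58)·e^(−46.4/43.162) = 4.58 + (-4.5800)·0.34129 = 3.0169 g/L.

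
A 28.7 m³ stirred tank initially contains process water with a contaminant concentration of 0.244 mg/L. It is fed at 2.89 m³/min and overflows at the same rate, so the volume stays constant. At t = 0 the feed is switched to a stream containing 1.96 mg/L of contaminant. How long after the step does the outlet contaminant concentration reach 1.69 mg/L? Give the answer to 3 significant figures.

Transient balance on the dissolved component: V dC/dt = Q(C_in − C), so τ = V/Q = 9.9308 min.
C(t) = C_in + (C₀ − C_in) e^(−t/τ). Set C = 1.69 and solve for t:
e^(−t/τ) = (C − C_in)/(C₀ − C_in) = (1.69 − 1.96)/(0.244 − 1.96) = 0.15734
t = −τ ln(…) = 9.9308 × 1.8493 = 18.365 min.

18.4 min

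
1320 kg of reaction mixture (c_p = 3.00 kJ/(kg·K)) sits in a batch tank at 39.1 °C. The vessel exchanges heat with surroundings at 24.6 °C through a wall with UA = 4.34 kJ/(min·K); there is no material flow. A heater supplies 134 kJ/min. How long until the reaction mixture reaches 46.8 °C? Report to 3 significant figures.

580 min

M c_p dT/dt = −UA(T − T_amb) + Q̇.
τ = M c_p/UA = 912.44 min; T_ss = T_amb + Q̇/UA = 24.6 + 134/4.34 = 55.476 °C.
T(t) = T_ss + (T₀ − T_ss)e^(−t/τ); set T = 46.8:
t = −τ ln[(T − T_ss)/(T₀ − T_ss)] = −912.44 · ln(0.52979) = 579.66 min.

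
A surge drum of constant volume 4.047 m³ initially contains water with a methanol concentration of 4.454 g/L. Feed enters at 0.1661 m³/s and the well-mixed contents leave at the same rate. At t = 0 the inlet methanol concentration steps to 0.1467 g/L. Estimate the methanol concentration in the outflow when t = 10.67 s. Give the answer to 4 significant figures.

2.927 g/L

Unsteady species balance (constant V, well mixed): V dC/dt = Q(C_in − C).
Rewrite as dC/dt + C/τ = C_in/τ, τ = V/Q = 24.3648 s.
C approaches C_in exponentially: C(t) = C_in + (C₀ − C_in) e^(−t/τ).
C(10.67) = 0.1467 + (4.454 − 0.1467)·e^(−10.67/24.3648) = 0.1467 + (4.30730)·0.645373 = 2.92652 g/L.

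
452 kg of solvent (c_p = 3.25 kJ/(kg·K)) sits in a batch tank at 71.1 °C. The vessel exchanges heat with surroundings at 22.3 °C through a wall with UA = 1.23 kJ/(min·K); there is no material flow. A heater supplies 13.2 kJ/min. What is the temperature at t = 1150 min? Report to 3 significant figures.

47.6 °C

M c_p dT/dt = −UA(T − T_amb) + Q̇.
dT/dt = (T_ss − T)/τ with T_ss = T_amb + Q̇/UA = 22.3 + 13.2/1.23 = 33.032 °C, τ = M c_p/UA = 452·3.25/1.23 = 1194.3 min.
T approaches T_ss exponentially: T(t) = T_ss + (T₀ − T_ss) e^(−t/τ).
T(1150) = 33.032 + (38.068)·0.38178 = 47.566 °C.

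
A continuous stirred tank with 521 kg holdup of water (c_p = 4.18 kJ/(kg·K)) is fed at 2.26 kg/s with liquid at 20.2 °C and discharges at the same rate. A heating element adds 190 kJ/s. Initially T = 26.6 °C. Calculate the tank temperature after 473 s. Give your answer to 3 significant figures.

38.6 °C

M c_p dT/dt = ṁ c_p (T_in − T) + Q̇.
Rearrange: dT/dt = (T_ss − T)/τ with τ = M/ṁ = 230.53 s and T_ss = T_in + Q̇/(ṁ c_p) = 40.313 °C.
T approaches T_ss exponentially: T(t) = T_ss + (T₀ − T_ss) e^(−t/τ).
T(473) = 40.313 + (-13.713)·e^(−473/230.53) = 40.313 + (-13.713)·0.12851 = 38.550 °C.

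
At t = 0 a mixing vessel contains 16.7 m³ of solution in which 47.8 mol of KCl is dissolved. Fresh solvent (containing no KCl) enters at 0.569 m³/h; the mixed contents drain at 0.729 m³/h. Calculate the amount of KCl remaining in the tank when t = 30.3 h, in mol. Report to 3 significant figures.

10.0 mol

Let m(t) be the amount of KCl. Volume: V(t) = V₀ + (Q_in − Q_out) t = 16.7 − 0.16000 t; V(30.3) = 11.852 m³.
Solute balance: dm/dt = 0 − Q_out C = −Q_out m/V(t).
Separate: dm/m = −Q_out dt/V(t) ⇒ ln(m/m₀) = −(Q_out/(Q_in−Q_out)) ln(V/V₀).
m = m₀ (V₀/V)^(Q_out/(Q_in−Q_out)) = 47.8 × (16.7/11.852)^(-4.5562) = 10.020 mol.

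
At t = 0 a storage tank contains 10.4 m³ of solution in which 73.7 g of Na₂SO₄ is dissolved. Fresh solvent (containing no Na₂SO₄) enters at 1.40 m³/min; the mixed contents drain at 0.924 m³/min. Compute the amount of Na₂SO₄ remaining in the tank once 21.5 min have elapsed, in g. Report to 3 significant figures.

19.5 g

Let m(t) be the amount of Na₂SO₄. Volume: V(t) = V₀ + (Q_in − Q_out) t = 10.4 + 0.47600 t; V(21.5) = 20.634 m³.
No Na₂SO₄ enters, so dm/dt = −Q_out · (m/V).
Separate: dm/m = −Q_out dt/V(t) ⇒ ln(m/m₀) = −(Q_out/(Q_in−Q_out)) ln(V/V₀).
m = m₀ (V₀/V)^(Q_out/(Q_in−Q_out)) = 73.7 × (10.4/20.634)^(1.9412) = 19.493 g.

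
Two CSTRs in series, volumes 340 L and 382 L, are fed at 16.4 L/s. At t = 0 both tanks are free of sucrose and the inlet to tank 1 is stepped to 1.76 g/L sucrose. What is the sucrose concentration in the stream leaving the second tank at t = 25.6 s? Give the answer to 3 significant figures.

0.571 g/L

Time constants: τᵢ = Vᵢ/Q for each well-mixed tank.
τ₁ = 340/16.4 = 20.732 s; τ₂ = 382/16.4 = 23.293 s.
Tank 1: C₁ = C_in(1 − e^(−t/τ₁)). Tank 2 (τ₁ ≠ τ₂): C₂ = C_in[1 − (τ₁ e^(−t/τ₁) − τ₂ e^(−t/τ₂))/(τ₁ − τ₂)].
At t = 25.6: e^(−t/τ₁) = 0.29089, e^(−t/τ₂) = 0.33318.
C₂ = 1.76·[1 − (20.732·0.29089 − 23.293·0.33318)/(-2.5610)] = 1.76·0.32440 = 0.57094 g/L.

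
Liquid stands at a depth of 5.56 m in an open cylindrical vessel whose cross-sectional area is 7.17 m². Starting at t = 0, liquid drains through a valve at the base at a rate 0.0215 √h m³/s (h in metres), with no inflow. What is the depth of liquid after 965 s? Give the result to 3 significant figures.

With no inflow, A dh/dt = −0.0215 √h.
This is separable: 2 d(√h)/dt = −0.0215/A, so √h = √h₀ − (0.0215/(2A)) t.
√h = √5.56 − 0.0215·965/(2·7.17) = 2.3580 − 1.4468 = 0.91114.
h = 0.91114² = 0.83017 m.

0.830 m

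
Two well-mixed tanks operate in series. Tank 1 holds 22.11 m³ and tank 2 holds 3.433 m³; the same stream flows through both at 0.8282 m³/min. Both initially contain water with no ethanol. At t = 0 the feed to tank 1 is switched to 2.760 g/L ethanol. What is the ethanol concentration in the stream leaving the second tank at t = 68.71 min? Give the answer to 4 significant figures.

2.511 g/L

Time constants: τᵢ = Vᵢ/Q for each well-mixed tank.
τ₁ = 22.11/0.8282 = 26.6965 min; τ₂ = 3.433/0.8282 = 4.14513 min.
Tank 1: C₁ = C_in(1 − e^(−t/τ₁)). Tank 2 (τ₁ ≠ τ₂): C₂ = C_in[1 − (τ₁ e^(−t/τ₁) − τ₂ e^(−t/τ₂))/(τ₁ − τ₂)].
At t = 68.71: e^(−t/τ₁) = 0.0762490, e^(−t/τ₂) = 6.32569e-08.
C₂ = 2.760·[1 − (26.6965·0.0762490 − 4.14513·6.32569e-08)/(22.5513)] = 2.760·0.909736 = 2.51087 g/L.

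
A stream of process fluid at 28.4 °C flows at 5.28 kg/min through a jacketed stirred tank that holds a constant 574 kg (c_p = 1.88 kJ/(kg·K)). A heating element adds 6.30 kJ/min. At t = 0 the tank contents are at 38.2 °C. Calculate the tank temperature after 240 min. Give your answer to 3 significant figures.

30.0 °C

First-law balance (no shaft work): M c_p dT/dt = ṁ c_p (T_in − T) + 6.30.
Rearrange: dT/dt = (T_ss − T)/τ with τ = M/ṁ = 108.71 min and T_ss = T_in + Q̇/(ṁ c_p) = 29.035 °C.
Integrating: T(t) = T_ss + (T₀ − T_ss) e^(−t/τ).
T(240) = 29.035 + (9.1653)·e^(−240/108.71) = 29.035 + (9.1653)·0.10996 = 30.042 °C.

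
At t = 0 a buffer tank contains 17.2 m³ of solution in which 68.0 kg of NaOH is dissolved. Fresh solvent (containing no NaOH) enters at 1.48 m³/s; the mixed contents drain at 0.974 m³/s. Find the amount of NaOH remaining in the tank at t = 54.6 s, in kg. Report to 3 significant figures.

10.8 kg

Total volume: dV/dt = Q_in − Q_out = 0.50600 m³/s, so V(t) = 17.2 + 0.50600 t and V(54.6) = 44.828 m³.
Solute balance: dm/dt = 0 − Q_out C = −Q_out m/V(t).
dm/m = −Q_out dt/(V₀ + 0.50600 t); integrating gives ln(m/m₀) = −(Q_out/(Q_in−Q_out)) ln(V/V₀).
m = m₀ (V₀/V)^(Q_out/(Q_in−Q_out)) = 68.0 × (17.2/44.828)^(1.9249) = 10.758 kg.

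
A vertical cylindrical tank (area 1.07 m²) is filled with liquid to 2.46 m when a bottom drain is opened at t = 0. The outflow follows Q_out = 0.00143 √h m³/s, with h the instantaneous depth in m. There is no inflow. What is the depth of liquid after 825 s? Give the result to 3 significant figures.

1.03 m

A dh/dt = −Q_out = −0.00143 √h.
This is separable: 2 d(√h)/dt = −0.00143/A, so √h = √h₀ − (0.00143/(2A)) t.
√h = √2.46 − 0.00143·825/(2·1.07) = 1.5684 − 0.55129 = 1.0172.
h = 1.0172² = 1.0346 m.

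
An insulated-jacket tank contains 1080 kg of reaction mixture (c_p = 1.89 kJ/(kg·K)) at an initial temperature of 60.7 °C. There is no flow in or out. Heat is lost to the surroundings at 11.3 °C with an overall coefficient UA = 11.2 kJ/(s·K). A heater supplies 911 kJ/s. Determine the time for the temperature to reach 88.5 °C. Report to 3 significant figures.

372 s

Unsteady energy balance on the tank contents: M c_p dT/dt = −UA(T − T_amb) + Q̇.
τ = M c_p/UA = 182.25 s; T_ss = T_amb + Q̇/UA = 11.3 + 911/11.2 = 92.639 °C.
T(t) = T_ss + (T₀ − T_ss)e^(−t/τ); set T = 88.5:
t = −τ ln[(T − T_ss)/(T₀ − T_ss)] = −182.25 · ln(0.12960) = 372.39 s.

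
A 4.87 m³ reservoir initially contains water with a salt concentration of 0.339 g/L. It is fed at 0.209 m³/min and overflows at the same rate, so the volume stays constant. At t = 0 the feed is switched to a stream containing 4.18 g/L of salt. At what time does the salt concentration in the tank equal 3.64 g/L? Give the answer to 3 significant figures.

45.7 min

Species balance: V dC/dt = Q(C_in − C) ⇒ τ = V/Q = 23.301 min.
C(t) = C_in + (C₀ − C_in) e^(−t/τ). Set C = 3.64 and solve for t:
e^(−t/τ) = (C − C_in)/(C₀ − C_in) = (3.64 − 4.18)/(0.339 − 4.18) = 0.14059
t = −τ ln(…) = 23.301 × 1.9619 = 45.716 min.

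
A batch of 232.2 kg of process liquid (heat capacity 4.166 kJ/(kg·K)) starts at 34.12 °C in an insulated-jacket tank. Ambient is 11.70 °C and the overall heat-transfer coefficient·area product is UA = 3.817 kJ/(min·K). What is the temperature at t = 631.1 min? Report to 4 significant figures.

13.56 °C

Heat balance on the well-mixed liquid: M c_p dT/dt = −UA(T − T_amb).
dT/dt = (T_ss − T)/τ with T_ss = T_amb = 11.7000 °C, τ = M c_p/UA = 232.2·4.166/3.817 = 253.431 min.
Solution: T(t) = T_ss + (T₀ − T_ss) e^(−t/τ).
T(631.1) = 11.7000 + (22.4200)·0.0828912 = 13.5584 °C.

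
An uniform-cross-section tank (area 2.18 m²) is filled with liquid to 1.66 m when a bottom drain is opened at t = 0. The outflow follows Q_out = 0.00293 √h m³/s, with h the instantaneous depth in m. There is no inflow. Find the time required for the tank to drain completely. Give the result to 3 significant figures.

Mass balance (ρ constant): A dh/dt = −0.00293 √h.
This is separable: 2 d(√h)/dt = −0.00293/A, so √h = √h₀ − (0.00293/(2A)) t.
Set h = 0: 2√h₀ = (0.00293/A) t_empty ⇒ t_empty = 2A√h₀/0.00293.
t_empty = 2·2.18·√1.66/0.00293 = 4.3600·1.2884/0.00293 = 1917.2 s.

1920 s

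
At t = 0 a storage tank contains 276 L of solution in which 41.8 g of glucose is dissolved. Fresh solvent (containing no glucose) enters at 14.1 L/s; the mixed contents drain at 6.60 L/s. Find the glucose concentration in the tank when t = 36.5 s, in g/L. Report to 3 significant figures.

0.0415 g/L

Let m(t) be the amount of glucose. Volume: V(t) = V₀ + (Q_in − Q_out) t = 276 + 7.5000 t; V(36.5) = 549.75 L.
No glucose enters, so dm/dt = −Q_out · (m/V).
Separate: dm/m = −Q_out dt/V(t) ⇒ ln(m/m₀) = −(Q_out/(Q_in−Q_out)) ln(V/V₀).
m = m₀ (V₀/V)^(Q_out/(Q_in−Q_out)) = 41.8 × (276/549.75)^(0.88000) = 22.795 g.
C = m/V = 22.795/549.75 = 0.041463 g/L.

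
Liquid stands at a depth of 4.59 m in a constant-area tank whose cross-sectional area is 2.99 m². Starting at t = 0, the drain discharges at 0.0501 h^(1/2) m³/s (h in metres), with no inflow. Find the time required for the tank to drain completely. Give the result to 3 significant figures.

256 s

A dh/dt = −Q_out = −0.0501 √h.
∫ h^(−1/2) dh = −(0.0501/A) ∫ dt, giving 2√h = 2√h₀ − (0.0501/A) t.
Tank is empty when √h = 0: t_empty = 2A√h₀/0.0501.
t_empty = 2·2.99·√4.59/0.0501 = 5.9800·2.1424/0.0501 = 255.72 s.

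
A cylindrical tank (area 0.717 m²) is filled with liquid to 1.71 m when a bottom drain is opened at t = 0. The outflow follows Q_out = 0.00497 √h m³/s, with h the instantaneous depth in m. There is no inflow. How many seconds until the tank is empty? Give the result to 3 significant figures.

377 s

A dh/dt = −Q_out = −0.00497 √h.
Separate and integrate: 2(√h − √h₀) = −(0.00497/A) t.
Set h = 0: 2√h₀ = (0.00497/A) t_empty ⇒ t_empty = 2A√h₀/0.00497.
t_empty = 2·0.717·√1.71/0.00497 = 1.4340·1.3077/0.00497 = 377.30 s.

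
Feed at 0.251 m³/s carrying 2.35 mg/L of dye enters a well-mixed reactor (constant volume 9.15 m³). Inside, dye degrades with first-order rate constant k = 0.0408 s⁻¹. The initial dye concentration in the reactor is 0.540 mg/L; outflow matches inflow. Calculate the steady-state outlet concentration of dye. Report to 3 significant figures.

Accumulation = in − out − consumed: V dC/dt = Q C_in − Q C − k V C.
At steady state: 0 = Q C_in − (Q + kV) C_ss, so C_ss = Q C_in/(Q + kV).
C_ss = 0.251·2.35/(0.251 + 0.0408·9.15) = 0.58985/0.62432 = 0.94479 mg/L.

0.945 mg/L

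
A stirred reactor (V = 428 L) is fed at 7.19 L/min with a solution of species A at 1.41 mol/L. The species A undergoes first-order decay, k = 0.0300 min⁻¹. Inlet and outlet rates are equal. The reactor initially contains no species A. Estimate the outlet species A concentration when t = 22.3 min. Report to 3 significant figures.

0.328 mol/L

V dC/dt = Q(C_in − C) − k V C.
dC/dt = (Q/V) C_in − (Q/V + k) C; effective rate a = Q/V + k = 0.016799 + 0.0300 = 0.046799 min⁻¹.
C_ss = Q C_in/(Q + kV) = 0.50614 mol/L; C(t) = C_ss + (C₀ − C_ss) e^(−a t).
C(22.3) = 0.50614 + (-0.50614)·e^(−0.046799·22.3) = 0.50614 + (-0.50614)·0.35218 = 0.32789 mol/L.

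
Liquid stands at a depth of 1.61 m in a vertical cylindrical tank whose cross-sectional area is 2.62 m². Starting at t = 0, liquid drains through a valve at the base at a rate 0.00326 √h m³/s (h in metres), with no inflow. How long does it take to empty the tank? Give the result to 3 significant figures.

2040 s

With no inflow, A dh/dt = −0.00326 √h.
∫ h^(−1/2) dh = −(0.00326/A) ∫ dt, giving 2√h = 2√h₀ − (0.00326/A) t.
Set h = 0: 2√h₀ = (0.00326/A) t_empty ⇒ t_empty = 2A√h₀/0.00326.
t_empty = 2·2.62·√1.61/0.00326 = 5.2400·1.2689/0.00326 = 2039.5 s.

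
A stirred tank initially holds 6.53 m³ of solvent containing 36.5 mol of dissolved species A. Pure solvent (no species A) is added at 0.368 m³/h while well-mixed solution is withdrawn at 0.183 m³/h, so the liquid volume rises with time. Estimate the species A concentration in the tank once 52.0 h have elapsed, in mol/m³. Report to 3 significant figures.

0.923 mol/m³

Let m(t) be the amount of species A. Volume: V(t) = V₀ + (Q_in − Q_out) t = 6.53 + 0.18500 t; V(52.0) = 16.150 m³.
Solute balance: dm/dt = 0 − Q_out C = −Q_out m/V(t).
Separate: dm/m = −Q_out dt/V(t) ⇒ ln(m/m₀) = −(Q_out/(Q_in−Q_out)) ln(V/V₀).
m = m₀ (V₀/V)^(Q_out/(Q_in−Q_out)) = 36.5 × (6.53/16.150)^(0.98919) = 14.903 mol.
C = m/V = 14.903/16.150 = 0.92281 mol/m³.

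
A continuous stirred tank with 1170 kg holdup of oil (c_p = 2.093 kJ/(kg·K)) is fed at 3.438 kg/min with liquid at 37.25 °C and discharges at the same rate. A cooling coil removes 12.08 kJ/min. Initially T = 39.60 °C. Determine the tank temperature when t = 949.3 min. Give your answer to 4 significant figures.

M c_p dT/dt = ṁ c_p (T_in − T) − Q̇.
Rearrange: dT/dt = (T_ss − T)/τ with τ = M/ṁ = 340.314 min and T_ss = T_in − Q̇/(ṁ c_p) = 35.5712 °C.
Integrating: T(t) = T_ss + (T₀ − T_ss) e^(−t/τ).
T(949.3) = 35.5712 + (4.02877)·e^(−949.3/340.314) = 35.5712 + (4.02877)·0.0614531 = 35.8188 °C.

35.82 °C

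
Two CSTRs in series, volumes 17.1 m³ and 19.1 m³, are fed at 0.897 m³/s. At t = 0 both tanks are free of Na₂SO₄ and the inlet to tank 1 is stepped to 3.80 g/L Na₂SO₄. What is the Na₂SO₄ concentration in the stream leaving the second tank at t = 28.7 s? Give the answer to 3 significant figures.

1.58 g/L

Each tank obeys Vᵢ dCᵢ/dt = Q(Cᵢ₋₁ − Cᵢ), so τᵢ = Vᵢ/Q.
τ₁ = 17.1/0.897 = 19.064 s; τ₂ = 19.1/0.897 = 21.293 s.
Tank 1: C₁ = C_in(1 − e^(−t/τ₁)). Tank 2 (τ₁ ≠ τ₂): C₂ = C_in[1 − (τ₁ e^(−t/τ₁) − τ₂ e^(−t/τ₂))/(τ₁ − τ₂)].
At t = 28.7: e^(−t/τ₁) = 0.22191, e^(−t/τ₂) = 0.25980.
C₂ = 3.80·[1 − (19.064·0.22191 − 21.293·0.25980)/(-2.2297)] = 3.80·0.41624 = 1.5817 g/L.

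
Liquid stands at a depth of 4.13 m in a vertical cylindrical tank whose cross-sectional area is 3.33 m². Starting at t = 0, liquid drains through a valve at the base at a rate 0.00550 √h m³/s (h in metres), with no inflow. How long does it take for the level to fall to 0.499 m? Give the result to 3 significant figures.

With no inflow, A dh/dt = −0.00550 √h.
Separate and integrate: 2(√h − √h₀) = −(0.00550/A) t.
t = 2A(√h₀ − √h)/0.00550 = 2·3.33·(√4.13 − √0.499)/0.00550
  = 6.6600 × (2.0322 − 0.70640) / 0.00550 = 1605.5 s.

1610 s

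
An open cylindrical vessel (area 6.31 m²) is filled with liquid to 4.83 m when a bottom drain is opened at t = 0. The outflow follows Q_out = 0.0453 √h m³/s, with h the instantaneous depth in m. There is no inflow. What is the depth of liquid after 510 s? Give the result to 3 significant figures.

0.135 m

With no inflow, A dh/dt = −0.0453 √h.
This is separable: 2 d(√h)/dt = −0.0453/A, so √h = √h₀ − (0.0453/(2A)) t.
√h = √4.83 − 0.0453·510/(2·6.31) = 2.1977 − 1.8307 = 0.36706.
h = 0.36706² = 0.13473 m.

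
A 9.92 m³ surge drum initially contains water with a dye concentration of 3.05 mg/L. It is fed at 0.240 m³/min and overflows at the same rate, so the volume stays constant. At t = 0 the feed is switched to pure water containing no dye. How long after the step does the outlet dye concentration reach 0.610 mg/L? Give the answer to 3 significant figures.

66.5 min

Species balance: V dC/dt = Q(C_in − C) ⇒ τ = V/Q = 41.333 min.
C(t) = C_in + (C₀ − C_in) e^(−t/τ). Set C = 0.610 and solve for t:
e^(−t/τ) = (C − C_in)/(C₀ − C_in) = (0.610 − 0)/(3.05 − 0) = 0.20000
t = −τ ln(…) = 41.333 × 1.6094 = 66.523 min.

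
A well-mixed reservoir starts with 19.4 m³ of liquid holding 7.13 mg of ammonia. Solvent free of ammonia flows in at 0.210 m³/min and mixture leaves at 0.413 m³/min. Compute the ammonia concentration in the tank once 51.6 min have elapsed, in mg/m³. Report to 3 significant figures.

Let m(t) be the amount of ammonia. Volume: V(t) = V₀ + (Q_in − Q_out) t = 19.4 − 0.20300 t; V(51.6) = 8.9252 m³.
Solute balance: dm/dt = 0 − Q_out C = −Q_out m/V(t).
Separate: dm/m = −Q_out dt/V(t) ⇒ ln(m/m₀) = −(Q_out/(Q_in−Q_out)) ln(V/V₀).
m = m₀ (V₀/V)^(Q_out/(Q_in−Q_out)) = 7.13 × (19.4/8.9252)^(-2.0345) = 1.4692 mg.
C = m/V = 1.4692/8.9252 = 0.16462 mg/m³.

0.165 mg/m³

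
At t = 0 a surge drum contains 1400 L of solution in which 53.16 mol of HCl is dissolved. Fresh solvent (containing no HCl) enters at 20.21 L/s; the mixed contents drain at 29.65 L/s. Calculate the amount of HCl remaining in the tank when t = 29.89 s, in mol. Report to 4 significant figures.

Let m(t) be the amount of HCl. Volume: V(t) = V₀ + (Q_in − Q_out) t = 1400 − 9.44000 t; V(29.89) = 1117.84 L.
Solute balance: dm/dt = 0 − Q_out C = −Q_out m/V(t).
dm/m = −Q_out dt/(V₀ − 9.44000 t); integrating gives ln(m/m₀) = −(Q_out/(Q_in−Q_out)) ln(V/V₀).
m = m₀ (V₀/V)^(Q_out/(Q_in−Q_out)) = 53.16 × (1400/1117.84)^(-3.14089) = 26.2160 mol.

26.22 mol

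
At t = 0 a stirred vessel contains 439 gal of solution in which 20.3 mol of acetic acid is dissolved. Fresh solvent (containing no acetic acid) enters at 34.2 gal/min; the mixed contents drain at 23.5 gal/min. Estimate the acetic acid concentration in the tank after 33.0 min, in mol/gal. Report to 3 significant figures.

Total volume: dV/dt = Q_in − Q_out = 10.700 gal/min, so V(t) = 439 + 10.700 t and V(33.0) = 792.10 gal.
Species balance (pure solvent in): dm/dt = −Q_out · m/V(t).
Separate: dm/m = −Q_out dt/V(t) ⇒ ln(m/m₀) = −(Q_out/(Q_in−Q_out)) ln(V/V₀).
m = m₀ (V₀/V)^(Q_out/(Q_in−Q_out)) = 20.3 × (439/792.10)^(2.1963) = 5.5534 mol.
C = m/V = 5.5534/792.10 = 0.0070110 mol/gal.

0.00701 mol/gal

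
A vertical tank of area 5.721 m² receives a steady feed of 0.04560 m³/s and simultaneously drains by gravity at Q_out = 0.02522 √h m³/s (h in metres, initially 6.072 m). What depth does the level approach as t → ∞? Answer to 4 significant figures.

3.269 m

Volume balance on the tank: A dh/dt = Q_in − 0.02522 √h. At steady state dh/dt = 0:
Q_in = 0.02522 √h_ss ⇒ √h_ss = 0.04560/0.02522 = 1.80809.
h_ss = 1.80809² = 3.26919 m. (Since h₀ = 6.072 m > h_ss, the level will fall toward this value.)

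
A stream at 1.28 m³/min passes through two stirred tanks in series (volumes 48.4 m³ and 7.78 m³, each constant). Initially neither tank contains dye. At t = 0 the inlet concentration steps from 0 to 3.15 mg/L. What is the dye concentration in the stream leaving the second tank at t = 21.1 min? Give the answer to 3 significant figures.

1.02 mg/L

Time constants: τᵢ = Vᵢ/Q for each well-mixed tank.
τ₁ = 48.4/1.28 = 37.812 min; τ₂ = 7.78/1.28 = 6.0781 min.
Solving the cascade with C₁(0)=C₂(0)=0 gives C₂(t) = C_in[1 − (τ₁ e^(−t/τ₁) − τ₂ e^(−t/τ₂))/(τ₁ − τ₂)].
At t = 21.1: e^(−t/τ₁) = 0.57234, e^(−t/τ₂) = 0.031071.
C₂ = 3.15·[1 − (37.812·0.57234 − 6.0781·0.031071)/(31.734)] = 3.15·0.32399 = 1.0206 mg/L.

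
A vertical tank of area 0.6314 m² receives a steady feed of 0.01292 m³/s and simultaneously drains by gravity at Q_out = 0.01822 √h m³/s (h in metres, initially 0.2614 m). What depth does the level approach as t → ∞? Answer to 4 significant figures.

A dh/dt = Q_in − 0.01822 √h. Steady state requires inflow = outflow:
Q_in = 0.01822 √h_ss ⇒ √h_ss = 0.01292/0.01822 = 0.709111.
h_ss = 0.709111² = 0.502838 m. (Since h₀ = 0.2614 m < h_ss, the level will rise toward this value.)

0.5028 m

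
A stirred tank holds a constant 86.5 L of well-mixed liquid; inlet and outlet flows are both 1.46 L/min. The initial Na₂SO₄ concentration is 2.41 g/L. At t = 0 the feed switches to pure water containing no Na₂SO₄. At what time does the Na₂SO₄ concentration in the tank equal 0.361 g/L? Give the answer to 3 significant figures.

112 min

Species balance on the tank: V dC/dt = Q(C_in − C), so τ = V/Q = 59.247 min.
C(t) = C_in + (C₀ − C_in) e^(−t/τ). Set C = 0.361 and solve for t:
e^(−t/τ) = (C − C_in)/(C₀ − C_in) = (0.361 − 0)/(2.41 − 0) = 0.14979
t = −τ ln(…) = 59.247 × 1.8985 = 112.48 min.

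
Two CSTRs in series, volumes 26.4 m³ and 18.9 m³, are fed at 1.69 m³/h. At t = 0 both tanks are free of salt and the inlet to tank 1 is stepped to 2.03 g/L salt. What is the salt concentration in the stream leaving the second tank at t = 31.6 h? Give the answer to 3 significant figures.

Species balance on tank i: dCᵢ/dt = (Cᵢ₋₁ − Cᵢ)/τᵢ with τᵢ = Vᵢ/Q.
τ₁ = 26.4/1.69 = 15.621 h; τ₂ = 18.9/1.69 = 11.183 h.
Tank 1: C₁ = C_in(1 − e^(−t/τ₁)). Tank 2 (τ₁ ≠ τ₂): C₂ = C_in[1 − (τ₁ e^(−t/τ₁) − τ₂ e^(−t/τ₂))/(τ₁ − τ₂)].
At t = 31.6: e^(−t/τ₁) = 0.13227, e^(−t/τ₂) = 0.059273.
C₂ = 2.03·[1 − (15.621·0.13227 − 11.183·0.059273)/(4.4379)] = 2.03·0.68376 = 1.3880 g/L.

1.39 g/L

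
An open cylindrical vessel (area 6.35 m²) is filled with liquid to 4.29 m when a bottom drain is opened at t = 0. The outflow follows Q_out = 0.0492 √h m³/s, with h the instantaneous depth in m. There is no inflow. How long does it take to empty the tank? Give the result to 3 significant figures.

With no inflow, A dh/dt = −0.0492 √h.
This is separable: 2 d(√h)/dt = −0.0492/A, so √h = √h₀ − (0.0492/(2A)) t.
Tank is empty when √h = 0: t_empty = 2A√h₀/0.0492.
t_empty = 2·6.35·√4.29/0.0492 = 12.700·2.0712/0.0492 = 534.65 s.

535 s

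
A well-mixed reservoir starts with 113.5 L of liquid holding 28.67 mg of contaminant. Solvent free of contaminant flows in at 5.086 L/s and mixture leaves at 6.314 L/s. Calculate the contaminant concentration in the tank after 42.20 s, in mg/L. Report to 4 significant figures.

Let m(t) be the amount of contaminant. Volume: V(t) = V₀ + (Q_in − Q_out) t = 113.5 − 1.22800 t; V(42.20) = 61.6784 L.
Species balance (pure solvent in): dm/dt = −Q_out · m/V(t).
dm/m = −Q_out dt/(V₀ − 1.22800 t); integrating gives ln(m/m₀) = −(Q_out/(Q_in−Q_out)) ln(V/V₀).
m = m₀ (V₀/V)^(Q_out/(Q_in−Q_out)) = 28.67 × (113.5/61.6784)^(-5.14169) = 1.24619 mg.
C = m/V = 1.24619/61.6784 = 0.0202047 mg/L.

0.02020 mg/L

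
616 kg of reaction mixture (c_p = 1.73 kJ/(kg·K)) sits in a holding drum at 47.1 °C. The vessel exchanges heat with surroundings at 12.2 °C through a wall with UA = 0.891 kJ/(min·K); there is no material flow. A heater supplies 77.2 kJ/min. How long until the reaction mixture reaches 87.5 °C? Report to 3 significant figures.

M c_p dT/dt = −UA(T − T_amb) + Q̇.
τ = M c_p/UA = 1196.0 min; T_ss = T_amb + Q̇/UA = 12.2 + 77.2/0.891 = 98.844 °C.
T(t) = T_ss + (T₀ − T_ss)e^(−t/τ); set T = 87.5:
t = −τ ln[(T − T_ss)/(T₀ − T_ss)] = −1196.0 · ln(0.21924) = 1815.1 min.

1820 min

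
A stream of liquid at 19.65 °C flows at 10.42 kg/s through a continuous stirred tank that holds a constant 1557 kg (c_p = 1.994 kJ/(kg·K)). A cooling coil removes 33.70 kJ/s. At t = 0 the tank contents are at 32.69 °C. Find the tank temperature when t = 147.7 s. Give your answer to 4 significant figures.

23.48 °C

Heat balance on the well-mixed liquid: M c_p dT/dt = ṁ c_p (T_in − T) − 33.70.
τ = M/ṁ = 149.424 s; T_ss = T_in − Q̇/(ṁ c_p) = 19.65 − 33.70/(10.42·1.994) = 18.0281 °C.
This is linear first-order; T(t) = T_ss + (T₀ − T_ss) e^(−t/τ).
T(147.7) = 18.0281 + (14.6619)·e^(−147.7/149.424) = 18.0281 + (14.6619)·0.372149 = 23.4845 °C.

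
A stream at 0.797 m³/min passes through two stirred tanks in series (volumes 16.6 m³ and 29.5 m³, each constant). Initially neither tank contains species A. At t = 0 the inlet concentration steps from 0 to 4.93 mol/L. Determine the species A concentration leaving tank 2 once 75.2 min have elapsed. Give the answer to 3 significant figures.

Time constants: τᵢ = Vᵢ/Q for each well-mixed tank.
τ₁ = 16.6/0.797 = 20.828 min; τ₂ = 29.5/0.797 = 37.014 min.
Solving the cascade with C₁(0)=C₂(0)=0 gives C₂(t) = C_in[1 − (τ₁ e^(−t/τ₁) − τ₂ e^(−t/τ₂))/(τ₁ − τ₂)].
At t = 75.2: e^(−t/τ₁) = 0.027038, e^(−t/τ₂) = 0.13112.
C₂ = 4.93·[1 − (20.828·0.027038 − 37.014·0.13112)/(-16.186)] = 4.93·0.73495 = 3.6233 mol/L.

3.62 mol/L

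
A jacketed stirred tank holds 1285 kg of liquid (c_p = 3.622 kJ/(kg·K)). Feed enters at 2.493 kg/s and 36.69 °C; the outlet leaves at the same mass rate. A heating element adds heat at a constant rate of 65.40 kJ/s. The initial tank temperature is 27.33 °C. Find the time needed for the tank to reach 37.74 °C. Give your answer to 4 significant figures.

508.3 s

First-law balance (no shaft work): M c_p dT/dt = ṁ c_p (T_in − T) + 65.40.
τ = M/ṁ = 515.443 s; T_ss = T_in + Q̇/(ṁ c_p) = 43.9328 °C.
T(t) = T_ss + (T₀ − T_ss) e^(−t/τ). Set T = 37.74:
e^(−t/τ) = (37.74 − 43.9328)/(27.33 − 43.9328) = 0.372998
t = −515.443 · ln(0.372998) = 508.321 s.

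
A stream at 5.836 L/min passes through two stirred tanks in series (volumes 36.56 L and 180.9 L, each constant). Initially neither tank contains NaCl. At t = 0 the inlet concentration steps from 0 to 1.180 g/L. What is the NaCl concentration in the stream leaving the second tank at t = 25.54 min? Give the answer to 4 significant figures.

Time constants: τᵢ = Vᵢ/Q for each well-mixed tank.
τ₁ = 36.56/5.836 = 6.26456 min; τ₂ = 180.9/5.836 = 30.9973 min.
Tank 1: C₁ = C_in(1 − e^(−t/τ₁)). Tank 2 (τ₁ ≠ τ₂): C₂ = C_in[1 − (τ₁ e^(−t/τ₁) − τ₂ e^(−t/τ₂))/(τ₁ − τ₂)].
At t = 25.54: e^(−t/τ₁) = 0.0169600, e^(−t/τ₂) = 0.438698.
C₂ = 1.180·[1 − (6.26456·0.0169600 − 30.9973·0.438698)/(-24.7327)] = 1.180·0.454480 = 0.536286 g/L.

0.5363 g/L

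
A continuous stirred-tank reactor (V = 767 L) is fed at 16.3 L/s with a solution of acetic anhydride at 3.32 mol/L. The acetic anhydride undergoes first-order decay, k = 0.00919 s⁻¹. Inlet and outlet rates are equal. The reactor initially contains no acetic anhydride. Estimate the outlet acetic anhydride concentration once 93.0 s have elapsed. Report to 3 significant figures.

Species balance: V dC/dt = Q C_in − Q C − k V C.
This is linear with rate a = Q/V + k = 0.030442 s⁻¹.
C_ss = Q C_in/(Q + kV) = 2.3177 mol/L; C(t) = C_ss + (C₀ − C_ss) e^(−a t).
C(93.0) = 2.3177 + (-2.3177)·e^(−0.030442·93.0) = 2.3177 + (-2.3177)·0.058950 = 2.1811 mol/L.

2.18 mol/L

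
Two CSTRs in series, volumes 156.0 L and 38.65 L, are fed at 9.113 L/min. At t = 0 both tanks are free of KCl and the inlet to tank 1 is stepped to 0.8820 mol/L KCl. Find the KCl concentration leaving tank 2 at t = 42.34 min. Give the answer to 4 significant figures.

Species balance on tank i: dCᵢ/dt = (Cᵢ₋₁ − Cᵢ)/τᵢ with τᵢ = Vᵢ/Q.
τ₁ = 156.0/9.113 = 17.1184 min; τ₂ = 38.65/9.113 = 4.24119 min.
Tank 1: C₁ = C_in(1 − e^(−t/τ₁)). Tank 2 (τ₁ ≠ τ₂): C₂ = C_in[1 − (τ₁ e^(−t/τ₁) − τ₂ e^(−t/τ₂))/(τ₁ − τ₂)].
At t = 42.34: e^(−t/τ₁) = 0.0843010, e^(−t/τ₂) = 4.61766e-05.
C₂ = 0.8820·[1 − (17.1184·0.0843010 − 4.24119·4.61766e-05)/(12.8772)] = 0.8820·0.887949 = 0.783171 mol/L.

0.7832 mol/L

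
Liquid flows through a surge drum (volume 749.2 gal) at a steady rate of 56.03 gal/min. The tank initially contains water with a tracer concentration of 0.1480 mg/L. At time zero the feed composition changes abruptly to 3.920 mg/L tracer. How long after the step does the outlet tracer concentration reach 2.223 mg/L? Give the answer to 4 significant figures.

Species balance: V dC/dt = Q(C_in − C) ⇒ τ = V/Q = 13.3714 min.
C(t) = C_in + (C₀ − C_in) e^(−t/τ). Set C = 2.223 and solve for t:
e^(−t/τ) = (C − C_in)/(C₀ − C_in) = (2.223 − 3.920)/(0.1480 − 3.920) = 0.449894
t = −τ ln(…) = 13.3714 × 0.798743 = 10.6803 min.

10.68 min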